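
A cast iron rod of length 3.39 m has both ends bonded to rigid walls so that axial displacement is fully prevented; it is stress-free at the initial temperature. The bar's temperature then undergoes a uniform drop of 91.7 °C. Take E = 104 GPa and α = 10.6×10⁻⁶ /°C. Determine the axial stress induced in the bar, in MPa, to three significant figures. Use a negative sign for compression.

101 MPa

Free thermal expansion αLΔT = 10.6e-6 · 3390 · -91.7 = -3.295 mm.
The walls impose strain ε = −(-3.295)/3390 = 9.7202e-04; σ = Eε = 104000 · 9.7202e-04 = 101.1 MPa.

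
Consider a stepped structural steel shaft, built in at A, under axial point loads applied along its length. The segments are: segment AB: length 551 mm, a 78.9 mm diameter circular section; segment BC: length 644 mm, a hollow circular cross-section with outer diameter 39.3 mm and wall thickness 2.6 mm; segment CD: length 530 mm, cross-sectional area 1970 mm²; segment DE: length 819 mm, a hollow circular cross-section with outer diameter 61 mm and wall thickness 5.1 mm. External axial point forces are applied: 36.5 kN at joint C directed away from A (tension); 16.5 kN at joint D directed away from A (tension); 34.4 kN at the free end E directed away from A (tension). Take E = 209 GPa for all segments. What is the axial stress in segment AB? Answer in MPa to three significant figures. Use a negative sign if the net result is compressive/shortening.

Internal axial forces (sectioning from the free end, tension +): N_DE = 34.4 kN, N_CD = 50.9 kN, N_BC = 87.4 kN, N_AB = 87.4 kN.
A_AB = 4889 mm².
σ_AB = N_AB/A_AB = 87400/4889 = 17.88 MPa.

17.9 MPa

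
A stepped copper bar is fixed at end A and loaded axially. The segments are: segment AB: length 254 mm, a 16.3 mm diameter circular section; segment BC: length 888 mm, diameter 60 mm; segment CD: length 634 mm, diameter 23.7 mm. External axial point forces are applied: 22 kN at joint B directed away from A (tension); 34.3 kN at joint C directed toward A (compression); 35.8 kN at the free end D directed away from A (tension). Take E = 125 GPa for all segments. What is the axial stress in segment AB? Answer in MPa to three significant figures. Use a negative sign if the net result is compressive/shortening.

Internal axial forces (sectioning from the free end, tension +): N_CD = 35.8 kN, N_BC = 1.5 kN, N_AB = 23.5 kN.
A_AB = 208.7 mm².
σ_AB = N_AB/A_AB = 23500/208.7 = 112.6 MPa.

113 MPa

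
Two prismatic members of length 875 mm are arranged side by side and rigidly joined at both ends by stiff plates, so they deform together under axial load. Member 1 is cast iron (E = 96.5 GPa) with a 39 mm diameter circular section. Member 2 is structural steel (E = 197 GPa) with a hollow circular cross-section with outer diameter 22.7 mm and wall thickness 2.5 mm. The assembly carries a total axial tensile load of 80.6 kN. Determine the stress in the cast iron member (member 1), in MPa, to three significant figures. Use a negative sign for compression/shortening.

53.1 MPa

A_1 = 1195 mm².
A_2 = 158.7 mm².
Equal strain + equilibrium ⇒ each member carries load in proportion to AE: A₁E₁ = 115300000 N, A₂E₂ = 31250000 N, ΣAE = 146500000 N.
σ₁ = P·E₁/ΣAE = 80600·96500/146500000 = 53.08 MPa.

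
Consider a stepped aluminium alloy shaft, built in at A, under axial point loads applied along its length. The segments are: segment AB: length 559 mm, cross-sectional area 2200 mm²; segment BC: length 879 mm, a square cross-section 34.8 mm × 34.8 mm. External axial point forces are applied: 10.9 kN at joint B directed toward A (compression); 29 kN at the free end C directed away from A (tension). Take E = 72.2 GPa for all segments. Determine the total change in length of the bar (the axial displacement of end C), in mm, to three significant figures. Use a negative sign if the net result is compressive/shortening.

0.355 mm

Internal axial forces (sectioning from the free end, tension +): N_BC = 29 kN, N_AB = 18.1 kN.
A_BC = 1211 mm².
δ_AB = 18100·559/(2200·72200) = 0.0637 mm
δ_BC = 29000·879/(1211·72200) = 0.2915 mm
δ = Σδ_i = 0.3552 mm.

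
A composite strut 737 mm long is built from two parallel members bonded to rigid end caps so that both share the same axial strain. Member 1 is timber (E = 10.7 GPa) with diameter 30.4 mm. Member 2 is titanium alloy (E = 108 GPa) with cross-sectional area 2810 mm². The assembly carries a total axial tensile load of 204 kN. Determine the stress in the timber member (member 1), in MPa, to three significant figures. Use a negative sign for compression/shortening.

7.01 MPa

A_1 = 725.8 mm².
Equal strain + equilibrium ⇒ each member carries load in proportion to AE: A₁E₁ = 7766000 N, A₂E₂ = 303500000 N, ΣAE = 311200000 N.
σ₁ = P·E₁/ΣAE = 204000·10700/311200000 = 7.013 MPa.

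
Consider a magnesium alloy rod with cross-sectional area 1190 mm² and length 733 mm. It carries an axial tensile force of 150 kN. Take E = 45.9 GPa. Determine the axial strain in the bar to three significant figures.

0.00275

σ = N/A = 126.1 MPa; ε = σ/E = 126.1/45900 = 2.746e-03.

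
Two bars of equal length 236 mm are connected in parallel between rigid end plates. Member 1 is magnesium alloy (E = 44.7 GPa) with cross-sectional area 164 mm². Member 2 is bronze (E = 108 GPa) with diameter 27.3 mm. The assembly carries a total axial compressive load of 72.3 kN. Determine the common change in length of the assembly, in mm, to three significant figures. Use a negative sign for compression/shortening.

-0.242 mm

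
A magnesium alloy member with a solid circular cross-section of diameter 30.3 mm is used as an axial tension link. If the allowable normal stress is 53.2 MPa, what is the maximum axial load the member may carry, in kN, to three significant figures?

38.4 kN

A = 721.1 mm².
P_max = σ_allow · A = 53.2 · 721.1 = 38360 N = 38.36 kN.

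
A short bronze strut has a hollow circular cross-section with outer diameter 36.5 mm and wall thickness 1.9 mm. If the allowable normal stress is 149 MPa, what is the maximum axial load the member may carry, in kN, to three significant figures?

A = 206.5 mm².
P_max = σ_allow · A = 149 · 206.5 = 30770 N = 30.77 kN.

30.8 kN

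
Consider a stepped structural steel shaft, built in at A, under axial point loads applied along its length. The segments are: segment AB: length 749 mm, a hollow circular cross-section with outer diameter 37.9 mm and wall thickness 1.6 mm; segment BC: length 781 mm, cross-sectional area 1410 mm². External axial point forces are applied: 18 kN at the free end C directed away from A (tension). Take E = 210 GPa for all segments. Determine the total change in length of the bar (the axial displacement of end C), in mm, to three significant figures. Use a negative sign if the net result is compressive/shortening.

Internal axial forces (sectioning from the free end, tension +): N_BC = 18 kN, N_AB = 18 kN.
A_AB = 182.5 mm².
δ_AB = 18000·749/(182.5·210000) = 0.3519 mm
δ_BC = 18000·781/(1410·210000) = 0.04748 mm
δ = Σδ_i = 0.3993 mm.

0.399 mm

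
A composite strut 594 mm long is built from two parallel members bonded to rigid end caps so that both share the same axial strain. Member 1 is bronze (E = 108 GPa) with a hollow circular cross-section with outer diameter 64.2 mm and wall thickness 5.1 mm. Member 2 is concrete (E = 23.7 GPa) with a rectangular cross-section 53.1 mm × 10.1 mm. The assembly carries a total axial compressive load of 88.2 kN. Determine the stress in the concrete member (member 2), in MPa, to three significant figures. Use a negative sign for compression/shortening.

-18.2 MPa

A_1 = 946.9 mm².
A_2 = 536.3 mm².
Equal strain + equilibrium ⇒ each member carries load in proportion to AE: A₁E₁ = 102300000 N, A₂E₂ = 12710000 N, ΣAE = 115000000 N.
σ₂ = P·E₂/ΣAE = -88200·23700/115000000 = -18.18 MPa.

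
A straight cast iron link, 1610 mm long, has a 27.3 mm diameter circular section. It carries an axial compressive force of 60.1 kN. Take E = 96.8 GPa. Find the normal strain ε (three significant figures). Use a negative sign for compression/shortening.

-0.00106

A = 585.3 mm².
σ = N/A = -102.7 MPa; ε = σ/E = -102.7/96800 = -1.061e-03.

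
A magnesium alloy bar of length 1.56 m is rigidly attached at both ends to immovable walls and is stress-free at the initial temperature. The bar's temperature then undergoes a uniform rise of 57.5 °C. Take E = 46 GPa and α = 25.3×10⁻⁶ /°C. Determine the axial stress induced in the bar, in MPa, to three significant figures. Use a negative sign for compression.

Free thermal expansion αLΔT = 25.3e-6 · 1560 · 57.5 = 2.269 mm.
The walls impose strain ε = −(2.269)/1560 = -1.4547e-03; σ = Eε = 46000 · -1.4547e-03 = -66.92 MPa.

-66.9 MPa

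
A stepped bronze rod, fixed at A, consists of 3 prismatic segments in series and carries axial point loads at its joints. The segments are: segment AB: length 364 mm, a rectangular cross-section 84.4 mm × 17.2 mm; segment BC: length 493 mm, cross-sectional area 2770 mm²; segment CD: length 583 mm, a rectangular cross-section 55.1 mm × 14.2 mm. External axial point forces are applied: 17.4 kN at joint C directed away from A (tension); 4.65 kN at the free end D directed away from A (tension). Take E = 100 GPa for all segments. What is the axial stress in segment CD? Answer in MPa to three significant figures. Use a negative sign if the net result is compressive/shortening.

5.94 MPa

Internal axial forces (sectioning from the free end, tension +): N_CD = 4.65 kN, N_BC = 22.05 kN, N_AB = 22.05 kN.
A_CD = 782.4 mm².
σ_CD = N_CD/A_CD = 4650/782.4 = 5.943 MPa.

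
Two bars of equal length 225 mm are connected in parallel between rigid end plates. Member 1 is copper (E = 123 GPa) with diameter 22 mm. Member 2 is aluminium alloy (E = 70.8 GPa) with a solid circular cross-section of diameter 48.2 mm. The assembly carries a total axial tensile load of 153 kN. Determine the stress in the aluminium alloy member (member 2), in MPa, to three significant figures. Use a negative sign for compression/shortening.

61.6 MPa

A_1 = 380.1 mm².
A_2 = 1825 mm².
Equal strain + equilibrium ⇒ each member carries load in proportion to AE: A₁E₁ = 46760000 N, A₂E₂ = 129200000 N, ΣAE = 175900000 N.
σ₂ = P·E₂/ΣAE = 153000·70800/175900000 = 61.57 MPa.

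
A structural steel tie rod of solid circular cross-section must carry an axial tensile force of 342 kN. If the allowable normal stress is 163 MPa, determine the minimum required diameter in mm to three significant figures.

51.7 mm

Required area A ≥ P/σ_allow = 342000/163 = 2098 mm².
For a solid circular section, d ≥ √(4A/π) = 51.69 mm.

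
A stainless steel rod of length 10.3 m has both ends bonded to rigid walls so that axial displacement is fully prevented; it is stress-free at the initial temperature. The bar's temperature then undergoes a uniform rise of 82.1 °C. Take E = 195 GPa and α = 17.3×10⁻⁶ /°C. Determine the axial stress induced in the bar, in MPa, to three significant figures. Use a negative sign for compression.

-277 MPa

Free thermal expansion αLΔT = 17.3e-6 · 10300 · 82.1 = 14.63 mm.
The walls impose strain ε = −(14.63)/10300 = -1.4203e-03; σ = Eε = 195000 · -1.4203e-03 = -277 MPa.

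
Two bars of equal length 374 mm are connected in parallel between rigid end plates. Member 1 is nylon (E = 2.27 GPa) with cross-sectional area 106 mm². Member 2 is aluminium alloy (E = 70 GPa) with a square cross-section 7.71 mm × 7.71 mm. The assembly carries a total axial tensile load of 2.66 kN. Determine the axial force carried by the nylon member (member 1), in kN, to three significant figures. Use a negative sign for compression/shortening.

A_2 = 59.44 mm².
Equal strain + equilibrium ⇒ each member carries load in proportion to AE: A₁E₁ = 240600 N, A₂E₂ = 4161000 N, ΣAE = 4402000 N.
F₁ = P·A₁E₁/ΣAE = 2660·240600/4402000 = 145.4 N.

0.145 kN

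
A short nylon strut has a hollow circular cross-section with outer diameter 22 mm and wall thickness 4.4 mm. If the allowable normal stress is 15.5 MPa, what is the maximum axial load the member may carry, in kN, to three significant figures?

A = 243.3 mm².
P_max = σ_allow · A = 15.5 · 243.3 = 3771 N = 3.771 kN.

3.77 kN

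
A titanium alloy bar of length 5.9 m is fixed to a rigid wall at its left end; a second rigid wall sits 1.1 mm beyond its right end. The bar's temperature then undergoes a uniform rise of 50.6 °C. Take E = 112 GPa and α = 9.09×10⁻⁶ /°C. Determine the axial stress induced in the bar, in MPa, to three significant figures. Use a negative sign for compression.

Free thermal expansion αLΔT = 9.09e-6 · 5900 · 50.6 = 2.714 mm.
The walls engage after the gap closes; constrained expansion = 2.714 − 1.1 = 1.614 mm.
The walls impose strain ε = −(1.614)/5900 = -2.7351e-04; σ = Eε = 112000 · -2.7351e-04 = -30.63 MPa.

-30.6 MPa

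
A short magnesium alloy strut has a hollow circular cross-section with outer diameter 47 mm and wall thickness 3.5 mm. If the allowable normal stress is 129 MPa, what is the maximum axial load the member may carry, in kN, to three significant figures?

61.7 kN

A = 478.3 mm².
P_max = σ_allow · A = 129 · 478.3 = 61700 N = 61.7 kN.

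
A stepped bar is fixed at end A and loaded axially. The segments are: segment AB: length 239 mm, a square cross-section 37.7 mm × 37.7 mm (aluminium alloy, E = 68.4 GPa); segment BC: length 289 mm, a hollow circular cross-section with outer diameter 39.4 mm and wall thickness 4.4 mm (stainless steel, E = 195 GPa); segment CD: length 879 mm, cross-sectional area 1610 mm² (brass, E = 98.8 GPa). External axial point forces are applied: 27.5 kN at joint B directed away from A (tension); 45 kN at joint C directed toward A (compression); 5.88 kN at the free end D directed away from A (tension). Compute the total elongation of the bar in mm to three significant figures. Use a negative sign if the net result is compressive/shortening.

Internal axial forces (sectioning from the free end, tension +): N_CD = 5.88 kN, N_BC = -39.12 kN, N_AB = -11.62 kN.
A_AB = 1421 mm².
A_BC = 483.8 mm².
δ_AB = -11620·239/(1421·68400) = -0.02857 mm
δ_BC = -39120·289/(483.8·195000) = -0.1198 mm
δ_CD = 5880·879/(1610·98800) = 0.03249 mm
δ = Σδ_i = -0.1159 mm.

-0.116 mm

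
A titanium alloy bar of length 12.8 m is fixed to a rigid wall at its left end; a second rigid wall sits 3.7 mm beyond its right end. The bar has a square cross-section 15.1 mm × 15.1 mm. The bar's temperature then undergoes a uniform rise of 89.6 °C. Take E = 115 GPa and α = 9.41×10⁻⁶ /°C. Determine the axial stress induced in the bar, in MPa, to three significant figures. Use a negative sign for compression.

Free thermal expansion αLΔT = 9.41e-6 · 12800 · 89.6 = 10.79 mm.
The walls engage after the gap closes; constrained expansion = 10.79 − 3.7 = 7.092 mm.
The walls impose strain ε = −(7.092)/12800 = -5.5407e-04; σ = Eε = 115000 · -5.5407e-04 = -63.72 MPa.

-63.7 MPa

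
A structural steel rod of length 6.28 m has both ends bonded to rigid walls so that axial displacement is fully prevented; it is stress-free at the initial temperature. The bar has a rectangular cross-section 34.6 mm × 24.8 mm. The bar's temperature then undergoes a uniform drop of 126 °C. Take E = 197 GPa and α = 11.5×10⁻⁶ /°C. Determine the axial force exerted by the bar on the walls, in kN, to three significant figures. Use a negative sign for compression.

245 kN

Free thermal expansion αLΔT = 11.5e-6 · 6280 · -126 = -9.1 mm.
The walls impose strain ε = −(-9.1)/6280 = 1.4490e-03; σ = Eε = 197000 · 1.4490e-03 = 285.5 MPa.
Wall reaction R = σ·A = 285.5·858.1 = 244900 N = 244.9 kN.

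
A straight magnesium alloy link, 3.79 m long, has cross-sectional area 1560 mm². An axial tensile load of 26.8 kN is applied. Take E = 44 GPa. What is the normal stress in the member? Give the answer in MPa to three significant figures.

17.2 MPa

σ = N/A = 26800/1560 = 17.18 MPa.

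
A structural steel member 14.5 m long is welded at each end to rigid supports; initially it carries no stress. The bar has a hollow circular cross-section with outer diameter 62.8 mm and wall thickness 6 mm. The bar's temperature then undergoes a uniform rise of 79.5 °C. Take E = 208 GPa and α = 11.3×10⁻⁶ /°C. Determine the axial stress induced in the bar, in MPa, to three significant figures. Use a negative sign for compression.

Free thermal expansion αLΔT = 11.3e-6 · 14500 · 79.5 = 13.03 mm.
The walls impose strain ε = −(13.03)/14500 = -8.9835e-04; σ = Eε = 208000 · -8.9835e-04 = -186.9 MPa.

-187 MPa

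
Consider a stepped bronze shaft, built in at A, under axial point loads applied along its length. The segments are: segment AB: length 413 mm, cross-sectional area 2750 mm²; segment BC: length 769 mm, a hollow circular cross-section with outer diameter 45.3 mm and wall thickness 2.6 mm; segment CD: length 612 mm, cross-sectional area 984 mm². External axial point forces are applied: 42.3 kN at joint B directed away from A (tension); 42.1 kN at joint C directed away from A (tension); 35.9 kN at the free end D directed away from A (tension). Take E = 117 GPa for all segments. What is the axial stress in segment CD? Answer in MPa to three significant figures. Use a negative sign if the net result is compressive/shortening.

36.5 MPa

Internal axial forces (sectioning from the free end, tension +): N_CD = 35.9 kN, N_BC = 78 kN, N_AB = 120.3 kN.
σ_CD = N_CD/A_CD = 35900/984 = 36.48 MPa.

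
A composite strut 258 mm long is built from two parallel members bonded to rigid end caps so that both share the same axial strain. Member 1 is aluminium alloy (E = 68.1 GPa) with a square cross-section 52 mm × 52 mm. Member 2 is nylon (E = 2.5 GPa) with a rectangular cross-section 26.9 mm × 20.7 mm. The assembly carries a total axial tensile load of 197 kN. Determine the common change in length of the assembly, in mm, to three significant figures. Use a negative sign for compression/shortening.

A_1 = 2704 mm².
A_2 = 556.8 mm².
Equal strain + equilibrium ⇒ each member carries load in proportion to AE: A₁E₁ = 184100000 N, A₂E₂ = 1392000 N, ΣAE = 185500000 N.
δ = PL/ΣAE = 197000·258/185500000 = 0.2739 mm.

0.274 mm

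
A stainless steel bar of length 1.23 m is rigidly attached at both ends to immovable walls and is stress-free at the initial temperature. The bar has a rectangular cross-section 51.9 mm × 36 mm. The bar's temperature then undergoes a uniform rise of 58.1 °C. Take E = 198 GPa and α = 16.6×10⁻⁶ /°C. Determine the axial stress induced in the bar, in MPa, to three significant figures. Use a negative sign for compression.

Free thermal expansion αLΔT = 16.6e-6 · 1230 · 58.1 = 1.186 mm.
The walls impose strain ε = −(1.186)/1230 = -9.6446e-04; σ = Eε = 198000 · -9.6446e-04 = -191 MPa.

-191 MPa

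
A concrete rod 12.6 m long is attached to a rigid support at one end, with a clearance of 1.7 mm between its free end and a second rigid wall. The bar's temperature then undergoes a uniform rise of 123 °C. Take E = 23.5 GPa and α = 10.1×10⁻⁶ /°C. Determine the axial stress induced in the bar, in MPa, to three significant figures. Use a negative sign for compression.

-26.0 MPa

Free thermal expansion αLΔT = 10.1e-6 · 12600 · 123 = 15.65 mm.
The walls engage after the gap closes; constrained expansion = 15.65 − 1.7 = 13.95 mm.
The walls impose strain ε = −(13.95)/12600 = -1.1074e-03; σ = Eε = 23500 · -1.1074e-03 = -26.02 MPa.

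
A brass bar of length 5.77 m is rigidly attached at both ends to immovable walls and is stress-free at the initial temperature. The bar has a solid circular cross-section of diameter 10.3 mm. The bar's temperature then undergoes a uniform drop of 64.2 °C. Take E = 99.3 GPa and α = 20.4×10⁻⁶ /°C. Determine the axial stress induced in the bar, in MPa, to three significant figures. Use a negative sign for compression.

Free thermal expansion αLΔT = 20.4e-6 · 5770 · -64.2 = -7.557 mm.
The walls impose strain ε = −(-7.557)/5770 = 1.3097e-03; σ = Eε = 99300 · 1.3097e-03 = 130.1 MPa.

130 MPa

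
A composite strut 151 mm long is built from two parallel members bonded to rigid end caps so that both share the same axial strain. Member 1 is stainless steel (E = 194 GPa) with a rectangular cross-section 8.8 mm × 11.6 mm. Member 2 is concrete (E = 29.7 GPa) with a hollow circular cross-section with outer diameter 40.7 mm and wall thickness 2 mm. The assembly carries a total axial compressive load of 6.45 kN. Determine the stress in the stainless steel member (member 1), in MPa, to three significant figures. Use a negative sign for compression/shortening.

A_1 = 102.1 mm².
A_2 = 243.2 mm².
Equal strain + equilibrium ⇒ each member carries load in proportion to AE: A₁E₁ = 19800000 N, A₂E₂ = 7222000 N, ΣAE = 27030000 N.
σ₁ = P·E₁/ΣAE = -6450·194000/27030000 = -46.3 MPa.

-46.3 MPa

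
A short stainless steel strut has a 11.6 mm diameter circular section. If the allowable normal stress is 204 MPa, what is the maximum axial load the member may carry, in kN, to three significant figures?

A = 105.7 mm².
P_max = σ_allow · A = 204 · 105.7 = 21560 N = 21.56 kN.

21.6 kN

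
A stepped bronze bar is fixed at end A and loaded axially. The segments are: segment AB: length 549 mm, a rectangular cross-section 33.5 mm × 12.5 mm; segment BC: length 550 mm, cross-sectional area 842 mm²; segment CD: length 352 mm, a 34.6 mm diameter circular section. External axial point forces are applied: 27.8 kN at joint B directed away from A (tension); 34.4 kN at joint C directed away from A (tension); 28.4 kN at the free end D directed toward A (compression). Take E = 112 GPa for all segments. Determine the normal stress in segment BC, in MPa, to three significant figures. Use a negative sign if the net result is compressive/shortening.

7.13 MPa

Internal axial forces (sectioning from the free end, tension +): N_CD = -28.4 kN, N_BC = 6 kN, N_AB = 33.8 kN.
σ_BC = N_BC/A_BC = 6000/842 = 7.126 MPa.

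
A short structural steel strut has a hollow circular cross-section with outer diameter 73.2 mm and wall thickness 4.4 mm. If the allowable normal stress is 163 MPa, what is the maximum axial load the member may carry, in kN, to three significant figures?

A = 951 mm².
P_max = σ_allow · A = 163 · 951 = 155000 N = 155 kN.

155 kN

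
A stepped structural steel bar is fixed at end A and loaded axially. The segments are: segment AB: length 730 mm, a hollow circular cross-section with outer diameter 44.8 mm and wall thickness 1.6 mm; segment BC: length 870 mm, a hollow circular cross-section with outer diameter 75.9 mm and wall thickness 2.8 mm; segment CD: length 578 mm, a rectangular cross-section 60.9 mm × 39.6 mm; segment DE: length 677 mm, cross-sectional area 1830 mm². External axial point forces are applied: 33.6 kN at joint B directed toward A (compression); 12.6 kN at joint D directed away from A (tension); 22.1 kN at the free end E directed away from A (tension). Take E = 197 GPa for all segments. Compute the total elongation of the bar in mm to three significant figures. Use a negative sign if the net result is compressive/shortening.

0.341 mm

Internal axial forces (sectioning from the free end, tension +): N_DE = 22.1 kN, N_CD = 34.7 kN, N_BC = 34.7 kN, N_AB = 1.1 kN.
A_AB = 217.1 mm².
A_BC = 643 mm².
A_CD = 2412 mm².
δ_AB = 1100·730/(217.1·197000) = 0.01877 mm
δ_BC = 34700·870/(643·197000) = 0.2383 mm
δ_CD = 34700·578/(2412·197000) = 0.04222 mm
δ_DE = 22100·677/(1830·197000) = 0.0415 mm
δ = Σδ_i = 0.3408 mm.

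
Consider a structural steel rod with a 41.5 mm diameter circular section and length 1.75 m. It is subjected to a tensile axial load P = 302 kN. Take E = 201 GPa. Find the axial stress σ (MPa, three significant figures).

A = 1353 mm².
σ = N/A = 302000/1353 = 223.3 MPa.

223 MPa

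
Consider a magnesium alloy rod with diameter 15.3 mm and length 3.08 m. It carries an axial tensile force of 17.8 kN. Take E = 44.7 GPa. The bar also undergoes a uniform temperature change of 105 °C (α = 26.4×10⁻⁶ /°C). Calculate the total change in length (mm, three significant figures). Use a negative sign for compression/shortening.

15.2 mm

A = 183.9 mm².
δ_mech = NL/(AE) = 17800·3080/(183.9·44700) = 6.671 mm.
δ_thermal = αLΔT = 26.4e-6·3080·105 = 8.538 mm.
δ = δ_mech + δ_thermal = 15.21 mm.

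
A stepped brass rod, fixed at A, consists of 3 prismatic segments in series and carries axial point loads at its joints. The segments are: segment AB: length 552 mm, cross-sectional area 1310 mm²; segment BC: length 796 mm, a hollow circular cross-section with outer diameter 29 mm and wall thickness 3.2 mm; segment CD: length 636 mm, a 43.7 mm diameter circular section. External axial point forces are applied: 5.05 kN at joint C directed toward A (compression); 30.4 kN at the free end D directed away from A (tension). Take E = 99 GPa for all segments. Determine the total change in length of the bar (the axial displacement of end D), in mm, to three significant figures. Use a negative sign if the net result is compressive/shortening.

Internal axial forces (sectioning from the free end, tension +): N_CD = 30.4 kN, N_BC = 25.35 kN, N_AB = 25.35 kN.
A_BC = 259.4 mm².
A_CD = 1500 mm².
δ_AB = 25350·552/(1310·99000) = 0.1079 mm
δ_BC = 25350·796/(259.4·99000) = 0.7858 mm
δ_CD = 30400·636/(1500·99000) = 0.1302 mm
δ = Σδ_i = 1.024 mm.

1.02 mm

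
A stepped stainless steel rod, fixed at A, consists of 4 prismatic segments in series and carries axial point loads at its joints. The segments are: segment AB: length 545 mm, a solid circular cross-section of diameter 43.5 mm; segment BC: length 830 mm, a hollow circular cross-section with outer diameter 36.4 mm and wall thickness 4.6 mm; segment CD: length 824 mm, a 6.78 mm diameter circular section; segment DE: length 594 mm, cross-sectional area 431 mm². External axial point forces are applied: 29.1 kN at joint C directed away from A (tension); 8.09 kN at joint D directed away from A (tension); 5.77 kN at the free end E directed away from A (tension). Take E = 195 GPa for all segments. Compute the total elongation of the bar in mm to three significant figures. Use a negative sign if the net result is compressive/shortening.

2.14 mm

Internal axial forces (sectioning from the free end, tension +): N_DE = 5.77 kN, N_CD = 13.86 kN, N_BC = 42.96 kN, N_AB = 42.96 kN.
A_AB = 1486 mm².
A_BC = 459.6 mm².
A_CD = 36.1 mm².
δ_AB = 42960·545/(1486·195000) = 0.08079 mm
δ_BC = 42960·830/(459.6·195000) = 0.3979 mm
δ_CD = 13860·824/(36.1·195000) = 1.622 mm
δ_DE = 5770·594/(431·195000) = 0.04078 mm
δ = Σδ_i = 2.142 mm.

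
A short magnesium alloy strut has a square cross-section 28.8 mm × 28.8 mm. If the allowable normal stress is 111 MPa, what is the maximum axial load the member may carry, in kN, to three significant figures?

92.1 kN

A = 829.4 mm².
P_max = σ_allow · A = 111 · 829.4 = 92070 N = 92.07 kN.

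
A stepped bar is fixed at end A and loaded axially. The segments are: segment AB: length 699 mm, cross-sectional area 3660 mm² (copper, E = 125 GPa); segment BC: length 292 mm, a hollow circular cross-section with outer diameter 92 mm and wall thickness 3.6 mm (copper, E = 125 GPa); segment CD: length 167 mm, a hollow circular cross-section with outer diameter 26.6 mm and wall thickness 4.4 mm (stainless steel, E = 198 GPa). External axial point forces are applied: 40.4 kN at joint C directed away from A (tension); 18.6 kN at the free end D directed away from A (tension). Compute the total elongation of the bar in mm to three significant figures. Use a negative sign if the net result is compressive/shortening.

0.279 mm

Internal axial forces (sectioning from the free end, tension +): N_CD = 18.6 kN, N_BC = 59 kN, N_AB = 59 kN.
A_BC = 999.8 mm².
A_CD = 306.9 mm².
δ_AB = 59000·699/(3660·125000) = 0.09014 mm
δ_BC = 59000·292/(999.8·125000) = 0.1379 mm
δ_CD = 18600·167/(306.9·198000) = 0.05112 mm
δ = Σδ_i = 0.2791 mm.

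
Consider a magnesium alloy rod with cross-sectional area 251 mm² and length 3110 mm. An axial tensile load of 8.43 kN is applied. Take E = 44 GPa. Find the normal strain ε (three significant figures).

7.63e-04

σ = N/A = 33.59 MPa; ε = σ/E = 33.59/44000 = 7.633e-04.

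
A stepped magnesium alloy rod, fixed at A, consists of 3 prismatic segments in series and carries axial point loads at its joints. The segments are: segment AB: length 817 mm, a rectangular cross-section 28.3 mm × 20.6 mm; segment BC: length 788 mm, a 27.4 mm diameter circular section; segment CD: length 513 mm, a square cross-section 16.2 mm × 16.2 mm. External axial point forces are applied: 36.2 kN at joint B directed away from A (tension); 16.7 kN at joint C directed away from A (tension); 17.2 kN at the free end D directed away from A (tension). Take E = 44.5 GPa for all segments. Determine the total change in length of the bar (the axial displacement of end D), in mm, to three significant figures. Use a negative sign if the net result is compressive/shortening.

Internal axial forces (sectioning from the free end, tension +): N_CD = 17.2 kN, N_BC = 33.9 kN, N_AB = 70.1 kN.
A_AB = 583 mm².
A_BC = 589.6 mm².
A_CD = 262.4 mm².
δ_AB = 70100·817/(583·44500) = 2.208 mm
δ_BC = 33900·788/(589.6·44500) = 1.018 mm
δ_CD = 17200·513/(262.4·44500) = 0.7555 mm
δ = Σδ_i = 3.981 mm.

3.98 mm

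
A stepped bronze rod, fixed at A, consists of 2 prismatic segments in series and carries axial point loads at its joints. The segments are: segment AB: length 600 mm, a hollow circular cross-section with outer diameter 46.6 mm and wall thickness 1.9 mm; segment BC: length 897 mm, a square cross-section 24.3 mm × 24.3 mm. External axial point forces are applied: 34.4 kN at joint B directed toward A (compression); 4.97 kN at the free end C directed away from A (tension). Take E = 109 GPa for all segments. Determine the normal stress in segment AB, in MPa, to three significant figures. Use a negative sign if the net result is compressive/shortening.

-110 MPa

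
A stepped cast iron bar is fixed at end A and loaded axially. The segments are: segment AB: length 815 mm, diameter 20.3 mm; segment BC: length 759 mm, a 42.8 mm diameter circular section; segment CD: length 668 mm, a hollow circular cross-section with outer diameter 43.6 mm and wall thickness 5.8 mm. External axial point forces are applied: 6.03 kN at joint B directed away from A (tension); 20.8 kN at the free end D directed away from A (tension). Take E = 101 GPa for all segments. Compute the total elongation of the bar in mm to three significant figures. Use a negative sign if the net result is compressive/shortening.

Internal axial forces (sectioning from the free end, tension +): N_CD = 20.8 kN, N_BC = 20.8 kN, N_AB = 26.83 kN.
A_AB = 323.7 mm².
A_BC = 1439 mm².
A_CD = 688.8 mm².
δ_AB = 26830·815/(323.7·101000) = 0.6689 mm
δ_BC = 20800·759/(1439·101000) = 0.1086 mm
δ_CD = 20800·668/(688.8·101000) = 0.1997 mm
δ = Σδ_i = 0.9773 mm.

0.977 mm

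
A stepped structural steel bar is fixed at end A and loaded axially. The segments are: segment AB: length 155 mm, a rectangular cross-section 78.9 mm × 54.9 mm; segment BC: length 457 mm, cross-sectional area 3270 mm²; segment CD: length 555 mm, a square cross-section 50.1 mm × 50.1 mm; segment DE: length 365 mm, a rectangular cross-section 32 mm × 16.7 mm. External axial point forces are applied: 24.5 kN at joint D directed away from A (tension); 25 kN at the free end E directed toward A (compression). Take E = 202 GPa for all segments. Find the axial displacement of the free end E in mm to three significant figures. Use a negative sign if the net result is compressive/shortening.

-0.0855 mm

Internal axial forces (sectioning from the free end, tension +): N_DE = -25 kN, N_CD = -0.5 kN, N_BC = -0.5 kN, N_AB = -0.5 kN.
A_AB = 4332 mm².
A_CD = 2510 mm².
A_DE = 534.4 mm².
δ_AB = -500·155/(4332·202000) = -0.00008857 mm
δ_BC = -500·457/(3270·202000) = -0.0003459 mm
δ_CD = -500·555/(2510·202000) = -0.0005473 mm
δ_DE = -25000·365/(534.4·202000) = -0.08453 mm
δ = Σδ_i = -0.08551 mm.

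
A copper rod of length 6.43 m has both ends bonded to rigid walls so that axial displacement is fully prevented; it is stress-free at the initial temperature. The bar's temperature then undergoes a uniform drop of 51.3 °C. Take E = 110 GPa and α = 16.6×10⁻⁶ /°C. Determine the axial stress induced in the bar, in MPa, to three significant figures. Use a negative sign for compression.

Free thermal expansion αLΔT = 16.6e-6 · 6430 · -51.3 = -5.476 mm.
The walls impose strain ε = −(-5.476)/6430 = 8.5158e-04; σ = Eε = 110000 · 8.5158e-04 = 93.67 MPa.

93.7 MPa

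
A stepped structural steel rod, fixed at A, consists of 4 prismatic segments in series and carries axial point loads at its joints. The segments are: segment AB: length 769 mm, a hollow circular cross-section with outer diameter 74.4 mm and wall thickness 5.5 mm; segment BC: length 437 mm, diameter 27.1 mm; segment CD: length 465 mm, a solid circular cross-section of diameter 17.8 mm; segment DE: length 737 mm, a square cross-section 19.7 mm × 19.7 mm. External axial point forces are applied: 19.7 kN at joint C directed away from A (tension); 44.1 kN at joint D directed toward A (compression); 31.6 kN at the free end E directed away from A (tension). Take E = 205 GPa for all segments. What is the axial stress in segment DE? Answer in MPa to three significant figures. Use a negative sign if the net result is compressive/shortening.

Internal axial forces (sectioning from the free end, tension +): N_DE = 31.6 kN, N_CD = -12.5 kN, N_BC = 7.2 kN, N_AB = 7.2 kN.
A_DE = 388.1 mm².
σ_DE = N_DE/A_DE = 31600/388.1 = 81.42 MPa.

81.4 MPa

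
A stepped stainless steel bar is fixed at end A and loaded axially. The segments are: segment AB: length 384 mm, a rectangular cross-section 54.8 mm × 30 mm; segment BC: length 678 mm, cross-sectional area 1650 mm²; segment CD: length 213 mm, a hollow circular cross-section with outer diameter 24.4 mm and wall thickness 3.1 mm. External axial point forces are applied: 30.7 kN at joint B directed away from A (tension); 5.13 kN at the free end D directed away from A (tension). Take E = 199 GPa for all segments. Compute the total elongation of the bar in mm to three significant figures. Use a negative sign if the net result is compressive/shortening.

Internal axial forces (sectioning from the free end, tension +): N_CD = 5.13 kN, N_BC = 5.13 kN, N_AB = 35.83 kN.
A_AB = 1644 mm².
A_CD = 207.4 mm².
δ_AB = 35830·384/(1644·199000) = 0.04206 mm
δ_BC = 5130·678/(1650·199000) = 0.01059 mm
δ_CD = 5130·213/(207.4·199000) = 0.02647 mm
δ = Σδ_i = 0.07912 mm.

0.0791 mm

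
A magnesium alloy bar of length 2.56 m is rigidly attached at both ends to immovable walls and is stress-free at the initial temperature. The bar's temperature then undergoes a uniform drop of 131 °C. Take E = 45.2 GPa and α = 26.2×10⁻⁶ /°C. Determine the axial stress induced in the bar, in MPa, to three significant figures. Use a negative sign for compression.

155 MPa

Free thermal expansion αLΔT = 26.2e-6 · 2560 · -131 = -8.786 mm.
The walls impose strain ε = −(-8.786)/2560 = 3.4322e-03; σ = Eε = 45200 · 3.4322e-03 = 155.1 MPa.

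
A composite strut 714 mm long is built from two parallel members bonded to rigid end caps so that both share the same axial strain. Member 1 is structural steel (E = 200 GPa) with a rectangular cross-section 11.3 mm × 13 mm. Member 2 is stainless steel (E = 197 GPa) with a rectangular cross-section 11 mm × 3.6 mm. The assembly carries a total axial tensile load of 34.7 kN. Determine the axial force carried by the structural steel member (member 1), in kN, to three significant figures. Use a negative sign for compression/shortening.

A_1 = 146.9 mm².
A_2 = 39.6 mm².
Equal strain + equilibrium ⇒ each member carries load in proportion to AE: A₁E₁ = 29380000 N, A₂E₂ = 7801000 N, ΣAE = 37180000 N.
F₁ = P·A₁E₁/ΣAE = 34700·29380000/37180000 = 27420 N.

27.4 kN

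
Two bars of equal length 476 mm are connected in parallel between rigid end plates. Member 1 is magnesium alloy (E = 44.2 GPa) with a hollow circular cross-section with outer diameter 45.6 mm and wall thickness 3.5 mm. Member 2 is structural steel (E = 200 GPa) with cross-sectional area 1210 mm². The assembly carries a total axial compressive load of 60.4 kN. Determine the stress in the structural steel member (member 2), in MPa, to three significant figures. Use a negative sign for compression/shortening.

-46.0 MPa

A_1 = 462.9 mm².
Equal strain + equilibrium ⇒ each member carries load in proportion to AE: A₁E₁ = 20460000 N, A₂E₂ = 242000000 N, ΣAE = 262500000 N.
σ₂ = P·E₂/ΣAE = -60400·200000/262500000 = -46.03 MPa.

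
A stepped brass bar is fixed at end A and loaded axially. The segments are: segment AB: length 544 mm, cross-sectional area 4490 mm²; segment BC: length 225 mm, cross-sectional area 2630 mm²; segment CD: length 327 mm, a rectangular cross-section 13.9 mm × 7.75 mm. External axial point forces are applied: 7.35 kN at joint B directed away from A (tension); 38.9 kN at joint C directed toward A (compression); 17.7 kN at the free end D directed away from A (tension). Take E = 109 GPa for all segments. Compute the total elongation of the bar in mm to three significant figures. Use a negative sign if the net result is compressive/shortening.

0.461 mm

Internal axial forces (sectioning from the free end, tension +): N_CD = 17.7 kN, N_BC = -21.2 kN, N_AB = -13.85 kN.
A_CD = 107.7 mm².
δ_AB = -13850·544/(4490·109000) = -0.01539 mm
δ_BC = -21200·225/(2630·109000) = -0.01664 mm
δ_CD = 17700·327/(107.7·109000) = 0.4929 mm
δ = Σδ_i = 0.4609 mm.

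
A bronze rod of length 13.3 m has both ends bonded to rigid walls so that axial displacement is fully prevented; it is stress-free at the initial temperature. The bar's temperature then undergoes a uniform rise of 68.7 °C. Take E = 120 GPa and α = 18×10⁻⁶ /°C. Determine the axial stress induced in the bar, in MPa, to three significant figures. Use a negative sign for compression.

Free thermal expansion αLΔT = 18e-6 · 13300 · 68.7 = 16.45 mm.
The walls impose strain ε = −(16.45)/13300 = -1.2366e-03; σ = Eε = 120000 · -1.2366e-03 = -148.4 MPa.

-148 MPa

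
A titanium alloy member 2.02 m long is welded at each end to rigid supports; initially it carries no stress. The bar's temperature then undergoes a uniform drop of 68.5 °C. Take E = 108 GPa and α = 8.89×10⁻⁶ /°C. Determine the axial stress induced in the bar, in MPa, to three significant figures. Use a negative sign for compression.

Free thermal expansion αLΔT = 8.89e-6 · 2020 · -68.5 = -1.23 mm.
The walls impose strain ε = −(-1.23)/2020 = 6.0896e-04; σ = Eε = 108000 · 6.0896e-04 = 65.77 MPa.

65.8 MPa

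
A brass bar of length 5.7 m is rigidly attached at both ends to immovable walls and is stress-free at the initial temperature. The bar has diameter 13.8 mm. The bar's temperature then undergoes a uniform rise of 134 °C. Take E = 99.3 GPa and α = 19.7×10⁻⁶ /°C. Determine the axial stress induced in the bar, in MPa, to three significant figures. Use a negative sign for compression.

Free thermal expansion αLΔT = 19.7e-6 · 5700 · 134 = 15.05 mm.
The walls impose strain ε = −(15.05)/5700 = -2.6398e-03; σ = Eε = 99300 · -2.6398e-03 = -262.1 MPa.

-262 MPa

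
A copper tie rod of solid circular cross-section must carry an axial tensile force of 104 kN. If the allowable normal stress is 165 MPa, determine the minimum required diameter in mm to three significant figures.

Required area A ≥ P/σ_allow = 104000/165 = 630.3 mm².
For a solid circular section, d ≥ √(4A/π) = 28.33 mm.

28.3 mm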